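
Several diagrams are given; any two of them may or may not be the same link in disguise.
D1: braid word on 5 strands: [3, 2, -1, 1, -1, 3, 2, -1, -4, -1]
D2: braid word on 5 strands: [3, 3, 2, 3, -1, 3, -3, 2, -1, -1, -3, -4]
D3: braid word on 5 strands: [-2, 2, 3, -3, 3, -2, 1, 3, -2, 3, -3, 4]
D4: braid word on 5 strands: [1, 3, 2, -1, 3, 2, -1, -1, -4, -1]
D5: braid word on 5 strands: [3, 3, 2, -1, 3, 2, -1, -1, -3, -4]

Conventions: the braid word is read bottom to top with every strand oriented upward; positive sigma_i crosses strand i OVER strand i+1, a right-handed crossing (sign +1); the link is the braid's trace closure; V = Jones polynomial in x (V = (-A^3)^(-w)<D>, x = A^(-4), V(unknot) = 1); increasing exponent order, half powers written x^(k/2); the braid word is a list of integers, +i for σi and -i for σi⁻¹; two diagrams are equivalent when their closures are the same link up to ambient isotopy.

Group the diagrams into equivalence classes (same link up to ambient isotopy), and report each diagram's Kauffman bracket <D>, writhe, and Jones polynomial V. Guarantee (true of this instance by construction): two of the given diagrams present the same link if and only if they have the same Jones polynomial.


equivalence classes: {D1, D2, D4, D5} | {D3}
D1 (bracket -A^-12 + 2A^-8 - 2A^-4 + 3 - 2A^4 + 2A^8 - A^12; 10 crossings at w = 0): V = -x^-3 + 2x^-2 - 2x^-1 + 3 - 2x + 2x^2 - x^3
D2 (bracket -A^-12 + 2A^-8 - 2A^-4 + 3 - 2A^4 + 2A^8 - A^12; 12 crossings at w = 0): V = -x^-3 + 2x^-2 - 2x^-1 + 3 - 2x + 2x^2 - x^3
V(D3) = x^-2 - x^-1 + 1 - x + x^2  [12 crossings, <D> = A^-2 - A^2 + A^6 - A^10 + A^14, w = +2]
D4 (bracket -A^-12 + 2A^-8 - 2A^-4 + 3 - 2A^4 + 2A^8 - A^12; 10 crossings at w = 0): V = -x^-3 + 2x^-2 - 2x^-1 + 3 - 2x + 2x^2 - x^3
V(D5) = -x^-3 + 2x^-2 - 2x^-1 + 3 - 2x + 2x^2 - x^3  [10 crossings, <D> = -A^-12 + 2A^-8 - 2A^-4 + 3 - 2A^4 + 2A^8 - A^12, w = 0]
observation: 2 values of V(x) split the 5 diagrams


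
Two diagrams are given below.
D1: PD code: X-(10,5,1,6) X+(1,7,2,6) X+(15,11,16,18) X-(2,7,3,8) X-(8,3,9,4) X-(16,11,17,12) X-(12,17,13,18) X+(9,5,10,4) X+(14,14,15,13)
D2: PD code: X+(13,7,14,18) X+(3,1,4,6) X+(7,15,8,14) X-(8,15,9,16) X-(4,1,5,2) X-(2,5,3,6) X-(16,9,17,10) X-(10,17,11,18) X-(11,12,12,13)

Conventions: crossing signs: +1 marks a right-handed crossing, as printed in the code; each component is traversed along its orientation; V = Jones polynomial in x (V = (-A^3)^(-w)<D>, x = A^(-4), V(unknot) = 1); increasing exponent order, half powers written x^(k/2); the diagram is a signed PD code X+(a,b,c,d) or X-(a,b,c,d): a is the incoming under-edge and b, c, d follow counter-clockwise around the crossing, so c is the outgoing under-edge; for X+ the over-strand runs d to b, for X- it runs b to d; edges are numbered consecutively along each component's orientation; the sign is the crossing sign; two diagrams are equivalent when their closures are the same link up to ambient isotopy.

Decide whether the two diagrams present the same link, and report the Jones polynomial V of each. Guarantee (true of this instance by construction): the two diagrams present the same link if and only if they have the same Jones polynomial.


equivalent: yes
V(D1) = -x^(-1/2) - x^(1/2)  (w -1, c 9, <D> = A^-5 + A^-1)
V(D2) = -x^(-1/2) - x^(1/2)  (w -3, c 9, <D> = A^-11 + A^-7)
why: Reidemeister moves carry D1 (9 crossings) to D2 (9)


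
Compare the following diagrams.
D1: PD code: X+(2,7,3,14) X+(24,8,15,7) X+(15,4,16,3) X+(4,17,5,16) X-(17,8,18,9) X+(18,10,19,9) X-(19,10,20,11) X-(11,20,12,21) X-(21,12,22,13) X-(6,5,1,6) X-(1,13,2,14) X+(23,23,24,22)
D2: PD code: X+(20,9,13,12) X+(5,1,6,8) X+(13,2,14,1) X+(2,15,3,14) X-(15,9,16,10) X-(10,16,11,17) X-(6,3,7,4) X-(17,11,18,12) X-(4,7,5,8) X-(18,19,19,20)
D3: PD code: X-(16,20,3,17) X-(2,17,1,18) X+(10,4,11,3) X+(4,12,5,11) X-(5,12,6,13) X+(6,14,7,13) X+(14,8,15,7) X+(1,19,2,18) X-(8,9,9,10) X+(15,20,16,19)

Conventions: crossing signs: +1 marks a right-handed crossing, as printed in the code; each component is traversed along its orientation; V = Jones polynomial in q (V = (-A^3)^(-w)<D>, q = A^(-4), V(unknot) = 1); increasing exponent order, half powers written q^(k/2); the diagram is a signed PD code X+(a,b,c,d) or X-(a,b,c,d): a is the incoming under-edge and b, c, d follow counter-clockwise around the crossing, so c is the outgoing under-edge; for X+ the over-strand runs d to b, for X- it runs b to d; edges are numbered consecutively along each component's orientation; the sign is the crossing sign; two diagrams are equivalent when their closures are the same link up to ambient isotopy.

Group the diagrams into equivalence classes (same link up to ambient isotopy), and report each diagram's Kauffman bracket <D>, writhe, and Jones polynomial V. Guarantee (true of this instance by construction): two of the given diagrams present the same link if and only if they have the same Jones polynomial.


equivalence classes: {D1, D2} | {D3}
D1 (bracket A^-8 + 2 + A^8; 12 crossings at w = 0): V = q^-2 + 2 + q^2
D2 (bracket A^-14 + 2A^-6 + A^2; 10 crossings at w = -2): V = q^-2 + 2 + q^2
D3 (bracket -A^-14 - A^-10 + A^-6 + 2A^-2 + 2A^2 + A^6; 10 crossings at w = +2): V = 1 + 2q + 2q^2 + q^3 - q^4 - q^5
key observation: 2 values of V(q) split the 3 diagrams


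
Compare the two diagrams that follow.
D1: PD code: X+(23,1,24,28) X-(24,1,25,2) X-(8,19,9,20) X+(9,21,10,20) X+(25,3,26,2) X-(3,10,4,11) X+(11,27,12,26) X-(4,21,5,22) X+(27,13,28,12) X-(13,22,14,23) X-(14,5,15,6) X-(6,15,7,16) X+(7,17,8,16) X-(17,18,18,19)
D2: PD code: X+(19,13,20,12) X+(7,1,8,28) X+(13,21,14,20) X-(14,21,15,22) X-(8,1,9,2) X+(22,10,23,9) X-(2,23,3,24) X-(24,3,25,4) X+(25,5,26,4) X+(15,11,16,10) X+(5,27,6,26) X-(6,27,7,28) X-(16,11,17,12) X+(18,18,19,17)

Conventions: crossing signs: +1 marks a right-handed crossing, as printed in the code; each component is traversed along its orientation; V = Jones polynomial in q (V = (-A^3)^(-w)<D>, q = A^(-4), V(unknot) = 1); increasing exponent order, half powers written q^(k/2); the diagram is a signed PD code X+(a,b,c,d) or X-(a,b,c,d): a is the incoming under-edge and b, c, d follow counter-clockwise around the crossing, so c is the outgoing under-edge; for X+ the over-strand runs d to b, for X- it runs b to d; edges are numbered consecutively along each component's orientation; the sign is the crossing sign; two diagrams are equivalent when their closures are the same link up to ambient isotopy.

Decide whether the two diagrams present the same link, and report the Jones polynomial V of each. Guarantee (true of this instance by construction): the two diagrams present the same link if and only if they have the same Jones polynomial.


equivalent: no
V(D1) = -q^-3 + 2q^-2 - 2q^-1 + 3 - 2q + 2q^2 - q^3  (w -2, c 14, <D> = -A^-18 + 2A^-14 - 2A^-10 + 3A^-6 - 2A^-2 + 2A^2 - A^6)
V(D2) = 1  [14 crossings, <D> = A^6, w = +2]
key observation: V(q) takes 2 values over 2 diagrams, fixing the grouping


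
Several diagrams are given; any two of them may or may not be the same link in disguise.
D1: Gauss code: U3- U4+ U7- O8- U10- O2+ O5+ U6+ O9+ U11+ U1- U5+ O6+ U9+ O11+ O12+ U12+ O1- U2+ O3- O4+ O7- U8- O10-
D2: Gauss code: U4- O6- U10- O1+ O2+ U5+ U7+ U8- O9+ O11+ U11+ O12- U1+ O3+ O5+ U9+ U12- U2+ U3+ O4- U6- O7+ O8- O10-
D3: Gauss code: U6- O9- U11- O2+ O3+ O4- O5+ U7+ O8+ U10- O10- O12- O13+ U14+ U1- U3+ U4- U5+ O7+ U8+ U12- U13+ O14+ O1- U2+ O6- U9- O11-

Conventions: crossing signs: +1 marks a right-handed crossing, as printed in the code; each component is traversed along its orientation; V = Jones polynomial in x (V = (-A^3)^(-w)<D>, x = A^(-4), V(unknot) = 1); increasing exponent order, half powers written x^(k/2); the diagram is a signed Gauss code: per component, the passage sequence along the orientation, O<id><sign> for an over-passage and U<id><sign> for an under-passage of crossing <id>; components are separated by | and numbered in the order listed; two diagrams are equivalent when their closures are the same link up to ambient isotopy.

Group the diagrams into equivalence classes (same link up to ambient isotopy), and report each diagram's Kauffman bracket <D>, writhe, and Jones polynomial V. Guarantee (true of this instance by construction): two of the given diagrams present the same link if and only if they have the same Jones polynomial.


equivalence classes: {D1, D2, D3}
D1 (bracket -A^-6 + A^-2 - A^2 + 3A^6 - A^10 + A^14 - A^18; 12 crossings at w = +2): V = -x^-3 + x^-2 - x^-1 + 3 - x + x^2 - x^3
V(D2) = -x^-3 + x^-2 - x^-1 + 3 - x + x^2 - x^3  (w +2, c 12, <D> = -A^-6 + A^-2 - A^2 + 3A^6 - A^10 + A^14 - A^18)
V(D3) = -x^-3 + x^-2 - x^-1 + 3 - x + x^2 - x^3  (w 0, c 14, <D> = -A^-12 + A^-8 - A^-4 + 3 - A^4 + A^8 - A^12)
observation: all 3 diagrams share one V(x), hence one class


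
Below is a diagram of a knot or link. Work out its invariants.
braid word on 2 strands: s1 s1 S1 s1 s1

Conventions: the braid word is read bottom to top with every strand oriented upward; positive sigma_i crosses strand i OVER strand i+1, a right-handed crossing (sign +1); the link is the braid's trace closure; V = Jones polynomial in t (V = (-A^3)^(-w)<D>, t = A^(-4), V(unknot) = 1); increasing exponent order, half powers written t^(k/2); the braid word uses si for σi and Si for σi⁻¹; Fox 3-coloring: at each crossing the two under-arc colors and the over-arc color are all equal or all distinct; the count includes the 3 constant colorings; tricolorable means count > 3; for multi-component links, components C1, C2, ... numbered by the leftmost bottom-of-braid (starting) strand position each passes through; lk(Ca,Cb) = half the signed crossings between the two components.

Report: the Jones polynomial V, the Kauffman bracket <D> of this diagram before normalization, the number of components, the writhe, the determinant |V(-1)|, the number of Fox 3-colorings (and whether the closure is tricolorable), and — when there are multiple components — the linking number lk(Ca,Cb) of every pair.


Jones polynomial: V(t) = t + t^3 - t^4
<D> = A^-7 - A^-3 - A^5; writhe +3
components 1, writhe +3 (5 crossings)
3-colorings: 9 of 3^5, det 3 — tricolorable
note: inverse pairs cancel, leaving σ1 σ1 σ1


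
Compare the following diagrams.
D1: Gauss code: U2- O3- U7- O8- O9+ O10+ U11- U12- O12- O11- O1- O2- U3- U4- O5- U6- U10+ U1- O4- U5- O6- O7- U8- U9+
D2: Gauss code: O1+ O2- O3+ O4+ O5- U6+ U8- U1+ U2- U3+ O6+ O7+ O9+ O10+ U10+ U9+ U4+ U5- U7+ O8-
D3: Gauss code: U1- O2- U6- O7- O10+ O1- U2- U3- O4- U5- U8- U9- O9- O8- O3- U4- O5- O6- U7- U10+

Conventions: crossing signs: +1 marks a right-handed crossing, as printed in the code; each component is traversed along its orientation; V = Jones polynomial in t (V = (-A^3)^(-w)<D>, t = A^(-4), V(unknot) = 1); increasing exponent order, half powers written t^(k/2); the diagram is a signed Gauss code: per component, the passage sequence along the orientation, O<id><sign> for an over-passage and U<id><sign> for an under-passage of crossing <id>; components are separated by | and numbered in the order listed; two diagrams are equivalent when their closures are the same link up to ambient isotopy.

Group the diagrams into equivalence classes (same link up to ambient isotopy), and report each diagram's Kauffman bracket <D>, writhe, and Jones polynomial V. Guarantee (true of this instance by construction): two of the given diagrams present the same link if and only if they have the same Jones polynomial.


equivalence classes: {D1, D3} | {D2}
D1 (bracket A^-16 + 2A^-8 - 2A^-4 + 1 - 2A^4 + A^8; 12 crossings at w = -8): V = t^-8 - 2t^-7 + t^-6 - 2t^-5 + 2t^-4 + t^-2
V(D2) = 1  [10 crossings, <D> = A^12, w = +4]
D3 (bracket A^-16 + 2A^-8 - 2A^-4 + 1 - 2A^4 + A^8; 10 crossings at w = -8): V = t^-8 - 2t^-7 + t^-6 - 2t^-5 + 2t^-4 + t^-2
key observation: V(t) takes 2 values over 3 diagrams, fixing the grouping


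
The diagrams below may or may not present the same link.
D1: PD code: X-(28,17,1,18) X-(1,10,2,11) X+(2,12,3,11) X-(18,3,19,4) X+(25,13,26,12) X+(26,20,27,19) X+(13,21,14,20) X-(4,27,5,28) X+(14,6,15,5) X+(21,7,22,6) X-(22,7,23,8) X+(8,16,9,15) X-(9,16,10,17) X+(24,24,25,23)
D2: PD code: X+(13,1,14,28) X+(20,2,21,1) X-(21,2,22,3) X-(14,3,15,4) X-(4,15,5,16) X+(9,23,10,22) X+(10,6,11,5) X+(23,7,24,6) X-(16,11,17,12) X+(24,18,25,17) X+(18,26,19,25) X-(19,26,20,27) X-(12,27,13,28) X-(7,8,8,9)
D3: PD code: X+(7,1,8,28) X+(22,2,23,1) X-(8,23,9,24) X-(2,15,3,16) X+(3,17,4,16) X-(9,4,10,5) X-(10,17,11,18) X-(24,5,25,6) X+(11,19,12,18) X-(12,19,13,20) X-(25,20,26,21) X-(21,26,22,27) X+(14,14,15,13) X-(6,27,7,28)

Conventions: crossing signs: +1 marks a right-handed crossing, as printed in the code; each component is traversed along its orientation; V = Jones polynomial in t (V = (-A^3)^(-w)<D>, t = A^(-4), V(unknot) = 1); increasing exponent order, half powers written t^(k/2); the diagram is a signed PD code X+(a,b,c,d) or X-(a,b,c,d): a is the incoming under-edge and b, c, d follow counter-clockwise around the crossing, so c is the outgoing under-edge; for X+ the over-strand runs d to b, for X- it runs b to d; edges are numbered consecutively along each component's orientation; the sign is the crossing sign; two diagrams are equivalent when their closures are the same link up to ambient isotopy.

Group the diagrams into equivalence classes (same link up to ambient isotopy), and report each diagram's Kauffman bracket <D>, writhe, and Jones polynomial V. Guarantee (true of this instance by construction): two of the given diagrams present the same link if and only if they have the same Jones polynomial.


equivalence classes: {D1, D2} | {D3}
D1 (bracket -A^-6 + 2A^-2 - 2A^2 + 3A^6 - 2A^10 + 2A^14 - A^18; 14 crossings at w = +2): V = -t^-3 + 2t^-2 - 2t^-1 + 3 - 2t + 2t^2 - t^3
V(D2) = -t^-3 + 2t^-2 - 2t^-1 + 3 - 2t + 2t^2 - t^3  [14 crossings, <D> = -A^-12 + 2A^-8 - 2A^-4 + 3 - 2A^4 + 2A^8 - A^12, w = 0]
V(D3) = -t^-4 + t^-3 + t^-1  [14 crossings, <D> = A^-8 + 1 - A^4, w = -4]
key observation: comparing 3 Jones polynomials yields 2 groups


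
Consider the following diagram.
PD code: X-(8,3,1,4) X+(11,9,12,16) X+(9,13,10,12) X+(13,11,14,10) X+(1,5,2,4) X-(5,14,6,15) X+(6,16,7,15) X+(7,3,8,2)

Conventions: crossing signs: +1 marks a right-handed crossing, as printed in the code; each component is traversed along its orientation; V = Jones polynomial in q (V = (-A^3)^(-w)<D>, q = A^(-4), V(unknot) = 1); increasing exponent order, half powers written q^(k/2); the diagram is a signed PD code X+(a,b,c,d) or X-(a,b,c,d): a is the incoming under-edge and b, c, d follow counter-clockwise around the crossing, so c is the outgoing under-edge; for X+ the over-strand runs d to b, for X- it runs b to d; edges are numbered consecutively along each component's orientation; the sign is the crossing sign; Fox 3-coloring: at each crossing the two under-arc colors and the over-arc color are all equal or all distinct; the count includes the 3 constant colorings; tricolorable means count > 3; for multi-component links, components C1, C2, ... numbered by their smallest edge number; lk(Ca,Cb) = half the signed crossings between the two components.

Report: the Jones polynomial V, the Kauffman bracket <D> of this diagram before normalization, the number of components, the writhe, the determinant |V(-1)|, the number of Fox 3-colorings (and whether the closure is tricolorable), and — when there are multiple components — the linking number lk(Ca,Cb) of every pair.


V(q) = -q^(1/2) - q^(3/2) - q^(5/2) + q^(9/2)
bracket: A^-6 - A^2 - A^6 - A^10, w = +4
2 components, writhe +4, over 8 crossings
lk(C1,C2) = 0
det 0, colorings 27 of 3^8 — tricolorable
observation: |V(-1)| = 0: so tricolorable, since 3 divides 0


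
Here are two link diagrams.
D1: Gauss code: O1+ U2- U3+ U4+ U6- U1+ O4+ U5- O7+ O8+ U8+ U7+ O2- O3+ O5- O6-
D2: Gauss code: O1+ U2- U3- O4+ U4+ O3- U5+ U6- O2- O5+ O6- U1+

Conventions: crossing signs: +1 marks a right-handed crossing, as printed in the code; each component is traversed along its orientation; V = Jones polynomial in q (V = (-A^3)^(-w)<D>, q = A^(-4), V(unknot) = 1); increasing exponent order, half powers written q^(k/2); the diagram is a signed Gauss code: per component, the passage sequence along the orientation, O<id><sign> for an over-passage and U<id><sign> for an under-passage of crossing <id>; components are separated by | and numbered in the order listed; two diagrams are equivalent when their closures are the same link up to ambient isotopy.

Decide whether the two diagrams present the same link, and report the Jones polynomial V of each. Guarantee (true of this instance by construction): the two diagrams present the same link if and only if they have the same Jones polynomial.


equivalent: yes
V(D1) = 1  (w +2, c 8, <D> = A^6)
V(D2) = 1  (w 0, c 6, <D> = 1)
why: from 8 to 6 crossings by R-moves: one link, two diagrams


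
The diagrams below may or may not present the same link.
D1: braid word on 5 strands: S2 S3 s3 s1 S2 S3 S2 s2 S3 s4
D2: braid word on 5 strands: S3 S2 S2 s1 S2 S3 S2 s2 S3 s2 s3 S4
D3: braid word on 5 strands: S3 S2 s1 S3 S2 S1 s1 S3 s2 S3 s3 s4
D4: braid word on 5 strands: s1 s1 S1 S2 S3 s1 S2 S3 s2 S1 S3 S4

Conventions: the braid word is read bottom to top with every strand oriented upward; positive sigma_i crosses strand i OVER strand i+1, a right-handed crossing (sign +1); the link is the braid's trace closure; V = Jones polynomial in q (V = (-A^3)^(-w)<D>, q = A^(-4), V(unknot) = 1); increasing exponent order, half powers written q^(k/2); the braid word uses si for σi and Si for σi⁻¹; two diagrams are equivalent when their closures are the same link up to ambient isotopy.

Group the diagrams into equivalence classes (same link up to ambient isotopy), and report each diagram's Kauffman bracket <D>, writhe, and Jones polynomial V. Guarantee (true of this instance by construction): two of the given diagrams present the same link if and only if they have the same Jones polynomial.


equivalence classes: {D1, D2, D3, D4}
D1 (bracket A^-2 + 2A^6 + A^14; 10 crossings at w = -2): V = q^-5 + 2q^-3 + q^-1
V(D2) = q^-5 + 2q^-3 + q^-1  (w -4, c 12, <D> = A^-8 + 2 + A^8)
V(D3) = q^-5 + 2q^-3 + q^-1  (w -2, c 12, <D> = A^-2 + 2A^6 + A^14)
V(D4) = q^-5 + 2q^-3 + q^-1  (w -4, c 12, <D> = A^-8 + 2 + A^8)
key observation: all 4 diagrams share one V(q), hence one class


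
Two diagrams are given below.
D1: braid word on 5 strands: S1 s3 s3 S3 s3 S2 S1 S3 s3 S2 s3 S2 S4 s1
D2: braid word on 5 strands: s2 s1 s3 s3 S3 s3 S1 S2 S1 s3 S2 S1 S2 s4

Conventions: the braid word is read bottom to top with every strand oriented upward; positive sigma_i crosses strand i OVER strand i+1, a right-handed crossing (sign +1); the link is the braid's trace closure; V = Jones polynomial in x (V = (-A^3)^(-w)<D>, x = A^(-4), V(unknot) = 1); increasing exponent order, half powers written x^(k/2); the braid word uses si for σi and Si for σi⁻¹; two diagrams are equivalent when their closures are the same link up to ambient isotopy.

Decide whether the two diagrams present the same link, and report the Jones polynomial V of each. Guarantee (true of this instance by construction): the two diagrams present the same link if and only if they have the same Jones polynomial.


equivalent: yes
V(D1) = -x^-3 + 2x^-2 - 2x^-1 + 3 - 2x + 2x^2 - x^3  (w -2, c 14, <D> = -A^-18 + 2A^-14 - 2A^-10 + 3A^-6 - 2A^-2 + 2A^2 - A^6)
V(D2) = -x^-3 + 2x^-2 - 2x^-1 + 3 - 2x + 2x^2 - x^3  (w 0, c 14, <D> = -A^-12 + 2A^-8 - 2A^-4 + 3 - 2A^4 + 2A^8 - A^12)
why: one V(x) for all 2 diagrams — one class (guaranteed)


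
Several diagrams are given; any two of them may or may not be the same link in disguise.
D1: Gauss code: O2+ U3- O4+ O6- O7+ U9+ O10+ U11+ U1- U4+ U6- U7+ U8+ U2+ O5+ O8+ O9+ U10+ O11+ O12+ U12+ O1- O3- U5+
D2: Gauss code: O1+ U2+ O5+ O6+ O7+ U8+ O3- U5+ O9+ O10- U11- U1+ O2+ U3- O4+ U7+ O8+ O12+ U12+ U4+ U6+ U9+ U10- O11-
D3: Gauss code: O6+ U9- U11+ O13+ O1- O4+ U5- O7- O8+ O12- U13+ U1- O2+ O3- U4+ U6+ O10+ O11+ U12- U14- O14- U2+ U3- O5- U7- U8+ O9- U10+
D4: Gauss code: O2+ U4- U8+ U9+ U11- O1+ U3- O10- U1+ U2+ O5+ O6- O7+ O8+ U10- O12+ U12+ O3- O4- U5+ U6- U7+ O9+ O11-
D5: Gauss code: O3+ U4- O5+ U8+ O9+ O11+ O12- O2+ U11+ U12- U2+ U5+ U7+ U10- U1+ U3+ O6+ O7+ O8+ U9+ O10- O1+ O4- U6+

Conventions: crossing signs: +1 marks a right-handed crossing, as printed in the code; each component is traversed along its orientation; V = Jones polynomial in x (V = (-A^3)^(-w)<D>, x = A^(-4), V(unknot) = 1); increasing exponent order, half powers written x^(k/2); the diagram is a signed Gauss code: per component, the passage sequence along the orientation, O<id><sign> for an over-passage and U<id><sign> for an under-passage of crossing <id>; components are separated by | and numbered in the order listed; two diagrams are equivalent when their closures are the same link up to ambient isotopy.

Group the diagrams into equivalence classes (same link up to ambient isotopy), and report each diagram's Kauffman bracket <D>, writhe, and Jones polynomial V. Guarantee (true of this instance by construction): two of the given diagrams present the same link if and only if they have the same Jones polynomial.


equivalence classes: {D1, D2, D5} | {D3, D4}
D1 (bracket -A^-6 + A^-2 - A^2 + 2A^6 - A^10 + A^14; 12 crossings at w = +6): V = x - x^2 + 2x^3 - x^4 + x^5 - x^6
D2 (bracket -A^-6 + A^-2 - A^2 + 2A^6 - A^10 + A^14; 12 crossings at w = +6): V = x - x^2 + 2x^3 - x^4 + x^5 - x^6
D3 (bracket A^-16 - A^-12 + A^-8 - 2A^-4 + 2 - A^4 + A^8; 14 crossings at w = 0): V = x^-2 - x^-1 + 2 - 2x + x^2 - x^3 + x^4
V(D4) = x^-2 - x^-1 + 2 - 2x + x^2 - x^3 + x^4  [12 crossings, <D> = A^-10 - A^-6 + A^-2 - 2A^2 + 2A^6 - A^10 + A^14, w = +2]
D5 (bracket -A^-6 + A^-2 - A^2 + 2A^6 - A^10 + A^14; 12 crossings at w = +6): V = x - x^2 + 2x^3 - x^4 + x^5 - x^6
key observation: 2 classes among 5 diagrams; unequal V(x) rules out equality


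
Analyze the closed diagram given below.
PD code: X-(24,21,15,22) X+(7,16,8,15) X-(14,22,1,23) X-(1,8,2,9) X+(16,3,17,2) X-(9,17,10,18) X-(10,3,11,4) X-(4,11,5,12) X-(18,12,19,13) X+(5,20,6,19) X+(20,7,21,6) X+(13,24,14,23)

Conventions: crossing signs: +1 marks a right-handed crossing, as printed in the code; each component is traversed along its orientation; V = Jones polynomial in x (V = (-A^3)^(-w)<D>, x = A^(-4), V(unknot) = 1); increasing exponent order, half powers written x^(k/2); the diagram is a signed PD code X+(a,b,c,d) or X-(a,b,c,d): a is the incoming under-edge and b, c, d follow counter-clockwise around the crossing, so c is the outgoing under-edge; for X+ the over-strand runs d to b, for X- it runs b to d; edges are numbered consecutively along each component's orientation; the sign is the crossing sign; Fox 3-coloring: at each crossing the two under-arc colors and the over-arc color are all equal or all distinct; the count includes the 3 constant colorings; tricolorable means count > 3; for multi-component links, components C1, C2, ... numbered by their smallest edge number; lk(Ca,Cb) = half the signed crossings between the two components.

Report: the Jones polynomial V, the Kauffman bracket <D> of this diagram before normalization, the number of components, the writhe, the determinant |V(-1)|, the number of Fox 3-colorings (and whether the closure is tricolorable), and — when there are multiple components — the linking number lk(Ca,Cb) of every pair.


Jones polynomial: V(x) = x^(-9/2) - x^(-7/2) + x^(-5/2) - 2x^(-3/2) + x^(-1/2) - 2x^(1/2) + x^(3/2) - x^(5/2)
<D> = -A^-16 + A^-12 - 2A^-8 + A^-4 - 2 + A^4 - A^8 + A^12; writhe -2
components 2, writhe -2 (12 crossings)
linking number lk(C1,C2) = +1
3-colorings: 3 of 3^12, det 10 — not tricolorable
note: det 10 = |V(-1)|; not divisible by 3, so not tricolorable


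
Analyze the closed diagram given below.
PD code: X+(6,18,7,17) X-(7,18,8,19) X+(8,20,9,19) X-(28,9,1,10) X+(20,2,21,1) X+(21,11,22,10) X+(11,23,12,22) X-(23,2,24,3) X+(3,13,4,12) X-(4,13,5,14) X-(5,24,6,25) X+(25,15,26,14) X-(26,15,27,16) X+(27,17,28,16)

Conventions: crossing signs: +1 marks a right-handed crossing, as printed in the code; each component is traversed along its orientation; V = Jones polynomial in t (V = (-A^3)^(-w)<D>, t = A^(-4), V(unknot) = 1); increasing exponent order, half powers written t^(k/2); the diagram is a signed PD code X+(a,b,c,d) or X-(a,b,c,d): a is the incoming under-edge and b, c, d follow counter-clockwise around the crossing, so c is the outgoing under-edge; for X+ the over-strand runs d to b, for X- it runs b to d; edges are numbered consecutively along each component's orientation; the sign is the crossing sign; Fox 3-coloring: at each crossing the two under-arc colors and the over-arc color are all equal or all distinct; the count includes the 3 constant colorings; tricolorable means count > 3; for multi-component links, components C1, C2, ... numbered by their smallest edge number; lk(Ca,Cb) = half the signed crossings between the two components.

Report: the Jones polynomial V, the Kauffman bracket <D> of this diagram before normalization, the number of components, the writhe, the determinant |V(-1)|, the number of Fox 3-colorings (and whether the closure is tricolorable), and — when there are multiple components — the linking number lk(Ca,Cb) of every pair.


V(t) = -t^-1 + 2 - t + 2t^2 - t^3 + t^4 - t^5
bracket: -A^-14 + A^-10 - A^-6 + 2A^-2 - A^2 + 2A^6 - A^10, w = +2
1 component, writhe +2, over 14 crossings
det 9, colorings 9 of 3^14 — tricolorable
observation: w = +2 shifts under R1 moves; the (-A^3)^(-2) factor cancels that in V


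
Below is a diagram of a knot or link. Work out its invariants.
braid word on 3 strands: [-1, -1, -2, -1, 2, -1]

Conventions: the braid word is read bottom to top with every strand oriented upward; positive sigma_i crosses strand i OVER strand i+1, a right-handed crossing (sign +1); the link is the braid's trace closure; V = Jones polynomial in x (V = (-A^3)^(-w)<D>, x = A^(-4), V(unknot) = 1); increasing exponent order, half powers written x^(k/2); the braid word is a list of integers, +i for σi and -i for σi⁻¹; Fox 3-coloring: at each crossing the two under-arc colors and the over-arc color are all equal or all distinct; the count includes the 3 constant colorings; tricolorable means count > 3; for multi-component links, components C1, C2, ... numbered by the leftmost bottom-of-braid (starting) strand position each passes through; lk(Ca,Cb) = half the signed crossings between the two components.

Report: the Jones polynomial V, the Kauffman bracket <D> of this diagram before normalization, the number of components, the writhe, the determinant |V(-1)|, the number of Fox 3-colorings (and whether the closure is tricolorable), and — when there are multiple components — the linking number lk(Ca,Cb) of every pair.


Jones polynomial: V(x) = -x^-4 + x^-3 + x^-1
<D> = A^-8 + 1 - A^4; writhe -4
components 1, writhe -4 (6 crossings)
3-colorings: 9 of 3^6, det 3 — tricolorable
note: V spans 3 powers of x: at least 3 crossings in any diagram


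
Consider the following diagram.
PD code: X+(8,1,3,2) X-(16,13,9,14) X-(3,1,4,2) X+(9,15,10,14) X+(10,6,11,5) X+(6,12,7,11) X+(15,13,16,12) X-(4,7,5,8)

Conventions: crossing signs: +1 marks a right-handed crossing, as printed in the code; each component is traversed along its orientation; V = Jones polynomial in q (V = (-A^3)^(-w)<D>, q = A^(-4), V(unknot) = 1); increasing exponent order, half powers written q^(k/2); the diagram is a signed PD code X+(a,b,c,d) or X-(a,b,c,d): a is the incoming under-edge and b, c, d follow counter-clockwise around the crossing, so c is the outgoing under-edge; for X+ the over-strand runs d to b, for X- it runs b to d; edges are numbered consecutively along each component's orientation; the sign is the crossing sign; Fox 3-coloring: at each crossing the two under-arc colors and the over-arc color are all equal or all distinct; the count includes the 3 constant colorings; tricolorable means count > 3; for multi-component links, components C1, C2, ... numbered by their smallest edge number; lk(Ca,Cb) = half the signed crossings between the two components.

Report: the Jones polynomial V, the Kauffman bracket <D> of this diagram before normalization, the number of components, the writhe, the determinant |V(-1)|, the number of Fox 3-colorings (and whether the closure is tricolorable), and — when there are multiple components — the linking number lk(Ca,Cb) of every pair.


V(q) = 1 + q + q^2 + q^3
bracket: A^-6 + A^-2 + A^2 + A^6, w = +2
3 components, writhe +2, over 8 crossings
lk(C1,C2) = 0
linking number lk(C1,C3) = 0
lk(C2,C3): +1
det 0, colorings 9 of 3^9 — tricolorable
observation: span 3 respects span(V) <= c + mu - 1 = 10 for this 3-component diagram


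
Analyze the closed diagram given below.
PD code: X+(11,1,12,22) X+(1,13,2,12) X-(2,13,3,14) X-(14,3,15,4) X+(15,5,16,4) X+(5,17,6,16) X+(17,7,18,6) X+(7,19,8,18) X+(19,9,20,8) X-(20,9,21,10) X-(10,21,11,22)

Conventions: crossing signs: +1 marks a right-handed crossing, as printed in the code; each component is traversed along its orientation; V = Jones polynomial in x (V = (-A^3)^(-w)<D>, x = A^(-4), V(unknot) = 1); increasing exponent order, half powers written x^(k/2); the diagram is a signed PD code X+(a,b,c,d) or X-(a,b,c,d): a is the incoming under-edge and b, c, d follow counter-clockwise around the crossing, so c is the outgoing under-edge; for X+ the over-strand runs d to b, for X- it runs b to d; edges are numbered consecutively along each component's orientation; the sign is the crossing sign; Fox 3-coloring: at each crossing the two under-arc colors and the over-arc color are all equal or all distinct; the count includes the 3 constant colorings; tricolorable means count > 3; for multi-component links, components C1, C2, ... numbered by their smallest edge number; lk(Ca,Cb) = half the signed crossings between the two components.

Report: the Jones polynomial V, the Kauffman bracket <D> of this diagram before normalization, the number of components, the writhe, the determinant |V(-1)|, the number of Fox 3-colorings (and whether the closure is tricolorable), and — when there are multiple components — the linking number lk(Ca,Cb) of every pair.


V = x + x^3 - x^4
<D> = A^-7 - A^-3 - A^5 (w = +3)
1 component over 11 crossings, w = +3
9 Fox colorings among 3^11, |V(-1)| = 3: tricolorable
why: w = +3 (over 11 crossings) is diagram-only; (-A^3)^(-3) removes it from V


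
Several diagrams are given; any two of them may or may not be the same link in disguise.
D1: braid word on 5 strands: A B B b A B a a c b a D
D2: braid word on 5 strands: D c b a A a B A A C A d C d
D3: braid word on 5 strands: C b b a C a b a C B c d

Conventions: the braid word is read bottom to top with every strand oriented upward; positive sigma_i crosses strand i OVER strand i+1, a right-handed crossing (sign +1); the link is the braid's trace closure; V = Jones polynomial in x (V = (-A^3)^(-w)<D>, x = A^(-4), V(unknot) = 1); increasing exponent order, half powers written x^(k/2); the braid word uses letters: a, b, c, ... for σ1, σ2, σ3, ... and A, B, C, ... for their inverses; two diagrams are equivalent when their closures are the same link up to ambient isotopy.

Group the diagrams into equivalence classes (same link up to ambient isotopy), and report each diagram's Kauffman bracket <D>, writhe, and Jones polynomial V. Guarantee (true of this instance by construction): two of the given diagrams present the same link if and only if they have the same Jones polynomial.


equivalence classes: {D1} | {D2} | {D3}
D1 (bracket 1; 12 crossings at w = 0): V = 1
D2 (bracket A^-2 + A^6 - A^10; 14 crossings at w = -2): V = -x^-4 + x^-3 + x^-1
V(D3) = x^-1 - 1 + 2x - 2x^2 + 2x^3 - 2x^4 + x^5  [12 crossings, <D> = A^-8 - 2A^-4 + 2 - 2A^4 + 2A^8 - A^12 + A^16, w = +4]
key observation: 3 values of V(x) split the 3 diagrams


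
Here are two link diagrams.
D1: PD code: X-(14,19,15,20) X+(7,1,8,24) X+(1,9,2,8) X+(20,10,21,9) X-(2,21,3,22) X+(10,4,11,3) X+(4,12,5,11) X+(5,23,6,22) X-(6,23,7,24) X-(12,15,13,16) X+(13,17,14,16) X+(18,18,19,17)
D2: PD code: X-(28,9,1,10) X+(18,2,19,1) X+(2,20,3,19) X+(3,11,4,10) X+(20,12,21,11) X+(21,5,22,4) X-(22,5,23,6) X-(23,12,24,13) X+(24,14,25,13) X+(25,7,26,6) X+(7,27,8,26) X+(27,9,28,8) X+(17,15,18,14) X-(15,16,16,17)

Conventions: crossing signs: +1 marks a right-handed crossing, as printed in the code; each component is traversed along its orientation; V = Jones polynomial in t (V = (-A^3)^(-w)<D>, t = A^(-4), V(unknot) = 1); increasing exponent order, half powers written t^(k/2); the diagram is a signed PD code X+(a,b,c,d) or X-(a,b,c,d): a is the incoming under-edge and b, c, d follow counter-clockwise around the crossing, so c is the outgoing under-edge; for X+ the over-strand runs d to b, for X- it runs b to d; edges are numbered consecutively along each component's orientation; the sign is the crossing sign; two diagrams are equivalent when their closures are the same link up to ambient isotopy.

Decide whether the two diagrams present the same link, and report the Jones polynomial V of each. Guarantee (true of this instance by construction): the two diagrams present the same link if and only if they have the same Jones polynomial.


equivalent: no
D1 (bracket -A^-12 + A^-8 - A^-4 + 2 - A^4 + A^8; 12 crossings at w = +4): V = t - t^2 + 2t^3 - t^4 + t^5 - t^6
D2 (bracket -A^-10 + A^-6 - A^-2 + A^2 + A^10; 14 crossings at w = +6): V = t^2 + t^4 - t^5 + t^6 - t^7
key observation: 2 classes among 2 diagrams; unequal V(t) rules out equality


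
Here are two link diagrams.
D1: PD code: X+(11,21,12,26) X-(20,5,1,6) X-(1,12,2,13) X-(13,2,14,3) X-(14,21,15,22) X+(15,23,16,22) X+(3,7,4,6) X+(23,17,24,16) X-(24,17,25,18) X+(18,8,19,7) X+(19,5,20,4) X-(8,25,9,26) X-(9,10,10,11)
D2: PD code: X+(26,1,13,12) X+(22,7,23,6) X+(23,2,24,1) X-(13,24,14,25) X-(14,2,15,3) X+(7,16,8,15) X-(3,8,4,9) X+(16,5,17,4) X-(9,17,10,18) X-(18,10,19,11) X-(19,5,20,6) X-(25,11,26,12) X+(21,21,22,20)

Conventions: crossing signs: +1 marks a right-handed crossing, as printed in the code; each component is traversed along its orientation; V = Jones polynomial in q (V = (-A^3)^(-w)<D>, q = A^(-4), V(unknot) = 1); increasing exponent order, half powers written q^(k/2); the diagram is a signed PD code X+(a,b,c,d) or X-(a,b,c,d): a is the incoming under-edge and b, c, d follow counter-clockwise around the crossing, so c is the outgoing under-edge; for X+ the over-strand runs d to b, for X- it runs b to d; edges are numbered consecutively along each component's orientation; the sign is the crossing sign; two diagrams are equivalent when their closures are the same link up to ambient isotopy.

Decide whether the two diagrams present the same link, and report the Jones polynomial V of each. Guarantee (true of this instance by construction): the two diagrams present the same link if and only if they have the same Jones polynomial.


equivalent: no
D1 (bracket A^-5 + A^-1; 13 crossings at w = -1): V = -q^(-1/2) - q^(1/2)
V(D2) = q^(-7/2) - 2q^(-5/2) + q^(-3/2) - 2q^(-1/2) + q^(1/2) - q^(3/2)  (w -1, c 13, <D> = A^-9 - A^-5 + 2A^-1 - A^3 + 2A^7 - A^11)
key observation: comparing 2 Jones polynomials yields 2 groups


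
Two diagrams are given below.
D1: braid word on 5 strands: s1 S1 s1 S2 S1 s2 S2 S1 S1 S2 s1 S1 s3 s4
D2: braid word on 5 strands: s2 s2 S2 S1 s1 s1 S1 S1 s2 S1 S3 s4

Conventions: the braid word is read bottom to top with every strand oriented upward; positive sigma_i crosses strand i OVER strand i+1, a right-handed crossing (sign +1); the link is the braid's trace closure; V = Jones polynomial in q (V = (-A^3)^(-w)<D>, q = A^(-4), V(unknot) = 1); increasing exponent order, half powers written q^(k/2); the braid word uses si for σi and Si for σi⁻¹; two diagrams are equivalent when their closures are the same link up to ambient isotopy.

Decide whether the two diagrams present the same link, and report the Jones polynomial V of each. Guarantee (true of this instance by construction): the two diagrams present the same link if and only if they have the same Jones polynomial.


same link: no
V(D1) = -q^-6 + q^-5 - q^-4 + 2q^-3 - q^-2 + q^-1  [14 crossings, <D> = A^-2 - A^2 + 2A^6 - A^10 + A^14 - A^18, w = -2]
D2 (bracket A^-8 - A^-4 + 1 - A^4 + A^8; 12 crossings at w = 0): V = q^-2 - q^-1 + 1 - q + q^2
note: V(q) takes 2 values over 2 diagrams, fixing the grouping


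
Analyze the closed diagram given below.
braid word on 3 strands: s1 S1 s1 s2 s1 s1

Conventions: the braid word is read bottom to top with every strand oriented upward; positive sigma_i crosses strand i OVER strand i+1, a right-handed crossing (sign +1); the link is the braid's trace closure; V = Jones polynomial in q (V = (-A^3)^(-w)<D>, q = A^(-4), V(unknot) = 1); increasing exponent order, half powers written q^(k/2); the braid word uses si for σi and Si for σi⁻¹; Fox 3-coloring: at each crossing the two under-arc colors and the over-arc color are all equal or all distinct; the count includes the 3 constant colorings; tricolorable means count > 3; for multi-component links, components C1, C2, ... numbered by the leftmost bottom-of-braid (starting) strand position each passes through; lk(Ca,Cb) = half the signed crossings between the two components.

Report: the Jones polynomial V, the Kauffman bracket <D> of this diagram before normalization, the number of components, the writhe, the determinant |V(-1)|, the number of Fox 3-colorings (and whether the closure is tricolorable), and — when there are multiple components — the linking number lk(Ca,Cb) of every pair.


Jones polynomial: V(q) = q + q^3 - q^4
<D> = -A^-4 + 1 + A^8; writhe +4
components 1, writhe +4 (6 crossings)
3-colorings: 9 of 3^6, det 3 — tricolorable
note: free reduction leaves σ1 σ2 σ1 σ1 of the original 6 letters


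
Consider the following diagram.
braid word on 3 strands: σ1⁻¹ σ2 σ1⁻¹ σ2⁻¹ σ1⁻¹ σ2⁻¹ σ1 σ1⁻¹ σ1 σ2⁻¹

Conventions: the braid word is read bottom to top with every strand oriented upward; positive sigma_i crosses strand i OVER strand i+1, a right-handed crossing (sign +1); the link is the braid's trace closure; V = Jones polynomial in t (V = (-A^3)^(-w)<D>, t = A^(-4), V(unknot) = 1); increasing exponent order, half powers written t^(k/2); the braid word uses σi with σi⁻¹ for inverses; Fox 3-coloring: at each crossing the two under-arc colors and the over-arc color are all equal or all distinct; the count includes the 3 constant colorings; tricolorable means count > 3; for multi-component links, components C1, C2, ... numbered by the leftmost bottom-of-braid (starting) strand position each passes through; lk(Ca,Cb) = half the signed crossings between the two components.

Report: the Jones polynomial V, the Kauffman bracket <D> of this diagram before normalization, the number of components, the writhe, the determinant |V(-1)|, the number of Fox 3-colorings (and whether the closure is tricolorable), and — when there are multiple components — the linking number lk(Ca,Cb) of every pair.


V(t) = -t^-6 + t^-5 - t^-4 + 2t^-3 - t^-2 + t^-1
bracket: A^-8 - A^-4 + 2 - A^4 + A^8 - A^12, w = -4
1 component, writhe -4, over 10 crossings
det 7, colorings 3 of 3^10 — not tricolorable
observation: w = -4 shifts under R1 moves; the (-A^3)^(4) factor cancels that in V


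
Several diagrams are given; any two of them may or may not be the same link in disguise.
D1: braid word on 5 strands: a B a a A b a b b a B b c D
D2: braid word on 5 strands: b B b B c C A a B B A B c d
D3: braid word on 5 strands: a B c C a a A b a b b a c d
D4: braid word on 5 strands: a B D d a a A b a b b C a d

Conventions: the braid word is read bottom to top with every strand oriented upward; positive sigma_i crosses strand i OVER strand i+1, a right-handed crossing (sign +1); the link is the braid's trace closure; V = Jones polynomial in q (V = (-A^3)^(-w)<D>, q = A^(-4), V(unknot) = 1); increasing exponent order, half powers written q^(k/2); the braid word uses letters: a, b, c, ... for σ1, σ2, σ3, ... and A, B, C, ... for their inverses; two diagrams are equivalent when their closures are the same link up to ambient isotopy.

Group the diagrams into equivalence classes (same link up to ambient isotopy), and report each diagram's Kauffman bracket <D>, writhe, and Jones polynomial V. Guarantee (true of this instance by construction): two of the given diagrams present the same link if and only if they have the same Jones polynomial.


grouping into links: {D1, D3, D4} | {D2}
V(D1) = q^2 + 2q^4 - 2q^5 + q^6 - 2q^7 + q^8  (w +6, c 14, <D> = A^-14 - 2A^-10 + A^-6 - 2A^-2 + 2A^2 + A^10)
V(D2) = -q^-4 + q^-3 + q^-1  (w -2, c 14, <D> = A^-2 + A^6 - A^10)
D3 (bracket A^-8 - 2A^-4 + 1 - 2A^4 + 2A^8 + A^16; 14 crossings at w = +8): V = q^2 + 2q^4 - 2q^5 + q^6 - 2q^7 + q^8
D4 (bracket A^-14 - 2A^-10 + A^-6 - 2A^-2 + 2A^2 + A^10; 14 crossings at w = +6): V = q^2 + 2q^4 - 2q^5 + q^6 - 2q^7 + q^8
key observation: comparing 4 Jones polynomials yields 2 groups
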